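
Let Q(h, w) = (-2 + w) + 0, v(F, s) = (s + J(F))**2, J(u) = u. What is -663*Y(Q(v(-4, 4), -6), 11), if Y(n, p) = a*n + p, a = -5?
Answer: -33813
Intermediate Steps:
v(F, s) = (F + s)**2 (v(F, s) = (s + F)**2 = (F + s)**2)
Q(h, w) = -2 + w
Y(n, p) = p - 5*n (Y(n, p) = -5*n + p = p - 5*n)
-663*Y(Q(v(-4, 4), -6), 11) = -663*(11 - 5*(-2 - 6)) = -663*(11 - 5*(-8)) = -663*(11 + 40) = -663*51 = -33813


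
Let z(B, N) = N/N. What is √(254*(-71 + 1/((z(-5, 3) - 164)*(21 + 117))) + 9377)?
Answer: I*√1095068721282/11247 ≈ 93.043*I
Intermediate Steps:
z(B, N) = 1
√(254*(-71 + 1/((z(-5, 3) - 164)*(21 + 117))) + 9377) = √(254*(-71 + 1/((1 - 164)*(21 + 117))) + 9377) = √(254*(-71 + 1/(-163*138)) + 9377) = √(254*(-71 + 1/(-22494)) + 9377) = √(254*(-71 - 1/22494) + 9377) = √(254*(-1597075/22494) + 9377) = √(-202828525/11247 + 9377) = √(-97365406/11247) = I*√1095068721282/11247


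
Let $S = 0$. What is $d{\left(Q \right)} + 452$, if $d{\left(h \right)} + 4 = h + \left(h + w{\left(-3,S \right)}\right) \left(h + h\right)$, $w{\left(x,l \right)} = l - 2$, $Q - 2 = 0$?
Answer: $450$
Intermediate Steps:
$Q = 2$ ($Q = 2 + 0 = 2$)
$w{\left(x,l \right)} = -2 + l$
$d{\left(h \right)} = -4 + h + 2 h \left(-2 + h\right)$ ($d{\left(h \right)} = -4 + \left(h + \left(h + \left(-2 + 0\right)\right) \left(h + h\right)\right) = -4 + \left(h + \left(h - 2\right) 2 h\right) = -4 + \left(h + \left(-2 + h\right) 2 h\right) = -4 + \left(h + 2 h \left(-2 + h\right)\right) = -4 + h + 2 h \left(-2 + h\right)$)
$d{\left(Q \right)} + 452 = \left(-4 - 6 + 2 \cdot 2^{2}\right) + 452 = \left(-4 - 6 + 2 \cdot 4\right) + 452 = \left(-4 - 6 + 8\right) + 452 = -2 + 452 = 450$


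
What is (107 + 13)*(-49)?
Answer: -5880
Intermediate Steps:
(107 + 13)*(-49) = 120*(-49) = -5880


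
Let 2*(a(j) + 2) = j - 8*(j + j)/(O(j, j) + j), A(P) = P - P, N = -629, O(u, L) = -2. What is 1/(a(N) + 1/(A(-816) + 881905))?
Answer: -1112964110/361128631473 ≈ -0.0030819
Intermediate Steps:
A(P) = 0
a(j) = -2 + j/2 - 8*j/(-2 + j) (a(j) = -2 + (j - 8*(j + j)/(-2 + j))/2 = -2 + (j - 8*2*j/(-2 + j))/2 = -2 + (j - 16*j/(-2 + j))/2 = -2 + (j/2 - 8*j/(-2 + j)) = -2 + j/2 - 8*j/(-2 + j))
1/(a(N) + 1/(A(-816) + 881905)) = 1/((8 + (-629)² - 22*(-629))/(2*(-2 - 629)) + 1/(0 + 881905)) = 1/((½)*(8 + 395641 + 13838)/(-631) + 1/881905) = 1/((½)*(-1/631)*409487 + 1/881905) = 1/(-409487/1262 + 1/881905) = 1/(-361128631473/1112964110) = -1112964110/361128631473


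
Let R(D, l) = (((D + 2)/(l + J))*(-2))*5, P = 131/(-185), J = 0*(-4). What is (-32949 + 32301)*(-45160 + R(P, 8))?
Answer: 1082794878/37 ≈ 2.9265e+7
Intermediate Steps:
J = 0
P = -131/185 (P = 131*(-1/185) = -131/185 ≈ -0.70811)
R(D, l) = -10*(2 + D)/l (R(D, l) = (((D + 2)/(l + 0))*(-2))*5 = (((2 + D)/l)*(-2))*5 = -2*(2 + D)/l*5 = -10*(2 + D)/l)
(-32949 + 32301)*(-45160 + R(P, 8)) = (-32949 + 32301)*(-45160 + 10*(-2 - 1*(-131/185))/8) = -648*(-45160 + 10*(⅛)*(-2 + 131/185)) = -648*(-45160 + 10*(⅛)*(-239/185)) = -648*(-45160 - 239/148) = -648*(-6683919/148) = 1082794878/37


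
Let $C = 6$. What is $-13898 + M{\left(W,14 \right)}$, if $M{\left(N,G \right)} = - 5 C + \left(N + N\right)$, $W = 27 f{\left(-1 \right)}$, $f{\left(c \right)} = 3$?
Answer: $-13766$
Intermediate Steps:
$W = 81$ ($W = 27 \cdot 3 = 81$)
$M{\left(N,G \right)} = -30 + 2 N$ ($M{\left(N,G \right)} = \left(-5\right) 6 + \left(N + N\right) = -30 + 2 N$)
$-13898 + M{\left(W,14 \right)} = -13898 + \left(-30 + 2 \cdot 81\right) = -13898 + \left(-30 + 162\right) = -13898 + 132 = -13766$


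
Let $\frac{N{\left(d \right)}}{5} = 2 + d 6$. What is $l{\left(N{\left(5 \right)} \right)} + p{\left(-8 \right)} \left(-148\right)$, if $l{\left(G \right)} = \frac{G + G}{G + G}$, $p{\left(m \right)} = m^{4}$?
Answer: $-606207$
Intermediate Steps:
$N{\left(d \right)} = 10 + 30 d$ ($N{\left(d \right)} = 5 \left(2 + d 6\right) = 5 \left(2 + 6 d\right) = 10 + 30 d$)
$l{\left(G \right)} = 1$ ($l{\left(G \right)} = \frac{2 G}{2 G} = 2 G \frac{1}{2 G} = 1$)
$l{\left(N{\left(5 \right)} \right)} + p{\left(-8 \right)} \left(-148\right) = 1 + \left(-8\right)^{4} \left(-148\right) = 1 + 4096 \left(-148\right) = 1 - 606208 = -606207$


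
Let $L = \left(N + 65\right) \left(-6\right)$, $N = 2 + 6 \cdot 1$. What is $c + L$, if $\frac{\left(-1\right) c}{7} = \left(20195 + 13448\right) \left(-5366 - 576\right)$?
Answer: $1399346504$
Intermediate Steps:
$N = 8$ ($N = 2 + 6 = 8$)
$c = 1399346942$ ($c = - 7 \left(20195 + 13448\right) \left(-5366 - 576\right) = - 7 \cdot 33643 \left(-5942\right) = \left(-7\right) \left(-199906706\right) = 1399346942$)
$L = -438$ ($L = \left(8 + 65\right) \left(-6\right) = 73 \left(-6\right) = -438$)
$c + L = 1399346942 - 438 = 1399346504$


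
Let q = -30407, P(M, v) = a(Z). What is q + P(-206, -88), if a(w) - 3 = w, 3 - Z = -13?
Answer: -30388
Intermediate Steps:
Z = 16 (Z = 3 - 1*(-13) = 3 + 13 = 16)
a(w) = 3 + w
P(M, v) = 19 (P(M, v) = 3 + 16 = 19)
q + P(-206, -88) = -30407 + 19 = -30388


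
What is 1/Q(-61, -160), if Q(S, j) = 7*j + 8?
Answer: -1/1112 ≈ -0.00089928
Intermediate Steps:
Q(S, j) = 8 + 7*j
1/Q(-61, -160) = 1/(8 + 7*(-160)) = 1/(8 - 1120) = 1/(-1112) = -1/1112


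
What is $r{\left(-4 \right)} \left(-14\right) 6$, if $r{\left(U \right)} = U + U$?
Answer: $672$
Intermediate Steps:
$r{\left(U \right)} = 2 U$
$r{\left(-4 \right)} \left(-14\right) 6 = 2 \left(-4\right) \left(-14\right) 6 = \left(-8\right) \left(-14\right) 6 = 112 \cdot 6 = 672$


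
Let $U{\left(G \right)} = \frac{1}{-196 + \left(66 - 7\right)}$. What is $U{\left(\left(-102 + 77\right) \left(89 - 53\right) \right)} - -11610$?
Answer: $\frac{1590569}{137} \approx 11610.0$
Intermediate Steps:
$U{\left(G \right)} = - \frac{1}{137}$ ($U{\left(G \right)} = \frac{1}{-196 + \left(66 - 7\right)} = \frac{1}{-196 + 59} = \frac{1}{-137} = - \frac{1}{137}$)
$U{\left(\left(-102 + 77\right) \left(89 - 53\right) \right)} - -11610 = - \frac{1}{137} - -11610 = - \frac{1}{137} + 11610 = \frac{1590569}{137}$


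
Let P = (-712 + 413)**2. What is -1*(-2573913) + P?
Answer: 2663314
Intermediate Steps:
P = 89401 (P = (-299)**2 = 89401)
-1*(-2573913) + P = -1*(-2573913) + 89401 = 2573913 + 89401 = 2663314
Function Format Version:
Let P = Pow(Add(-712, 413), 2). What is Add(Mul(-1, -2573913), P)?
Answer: 2663314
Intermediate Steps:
P = 89401 (P = Pow(-299, 2) = 89401)
Add(Mul(-1, -2573913), P) = Add(Mul(-1, -2573913), 89401) = Add(2573913, 89401) = 2663314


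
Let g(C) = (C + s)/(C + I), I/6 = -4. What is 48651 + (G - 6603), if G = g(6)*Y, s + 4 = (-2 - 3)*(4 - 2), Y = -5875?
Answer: 354932/9 ≈ 39437.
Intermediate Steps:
I = -24 (I = 6*(-4) = -24)
s = -14 (s = -4 + (-2 - 3)*(4 - 2) = -4 - 5*2 = -4 - 10 = -14)
g(C) = (-14 + C)/(-24 + C) (g(C) = (C - 14)/(C - 24) = (-14 + C)/(-24 + C))
G = -23500/9 (G = ((-14 + 6)/(-24 + 6))*(-5875) = (-8/(-18))*(-5875) = -1/18*(-8)*(-5875) = (4/9)*(-5875) = -23500/9 ≈ -2611.1)
48651 + (G - 6603) = 48651 + (-23500/9 - 6603) = 48651 - 82927/9 = 354932/9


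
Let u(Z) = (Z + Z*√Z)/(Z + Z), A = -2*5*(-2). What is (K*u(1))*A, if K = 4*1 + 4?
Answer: 160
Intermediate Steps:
A = 20 (A = -10*(-2) = 20)
u(Z) = (Z + Z^(3/2))/(2*Z) (u(Z) = (Z + Z^(3/2))/((2*Z)) = (Z + Z^(3/2))*(1/(2*Z)) = (Z + Z^(3/2))/(2*Z))
K = 8 (K = 4 + 4 = 8)
(K*u(1))*A = (8*(½ + √1/2))*20 = (8*(½ + (½)*1))*20 = (8*(½ + ½))*20 = (8*1)*20 = 8*20 = 160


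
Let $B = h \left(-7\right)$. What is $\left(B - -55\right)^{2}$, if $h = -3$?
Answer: $5776$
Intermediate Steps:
$B = 21$ ($B = \left(-3\right) \left(-7\right) = 21$)
$\left(B - -55\right)^{2} = \left(21 - -55\right)^{2} = \left(21 + 55\right)^{2} = 76^{2} = 5776$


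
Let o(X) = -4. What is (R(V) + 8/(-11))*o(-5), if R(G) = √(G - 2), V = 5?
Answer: 32/11 - 4*√3 ≈ -4.0191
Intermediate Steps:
R(G) = √(-2 + G)
(R(V) + 8/(-11))*o(-5) = (√(-2 + 5) + 8/(-11))*(-4) = (√3 + 8*(-1/11))*(-4) = (√3 - 8/11)*(-4) = (-8/11 + √3)*(-4) = 32/11 - 4*√3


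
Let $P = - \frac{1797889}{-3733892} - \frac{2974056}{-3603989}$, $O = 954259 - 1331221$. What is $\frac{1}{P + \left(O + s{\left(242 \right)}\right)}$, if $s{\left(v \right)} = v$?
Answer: $- \frac{13456905695188}{5069467929115138187} \approx -2.6545 \cdot 10^{-6}$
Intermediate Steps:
$O = -376962$ ($O = 954259 - 1331221 = -376962$)
$P = \frac{17584376085173}{13456905695188}$ ($P = \left(-1797889\right) \left(- \frac{1}{3733892}\right) - - \frac{2974056}{3603989} = \frac{1797889}{3733892} + \frac{2974056}{3603989} = \frac{17584376085173}{13456905695188} \approx 1.3067$)
$\frac{1}{P + \left(O + s{\left(242 \right)}\right)} = \frac{1}{\frac{17584376085173}{13456905695188} + \left(-376962 + 242\right)} = \frac{1}{\frac{17584376085173}{13456905695188} - 376720} = \frac{1}{- \frac{5069467929115138187}{13456905695188}} = - \frac{13456905695188}{5069467929115138187}$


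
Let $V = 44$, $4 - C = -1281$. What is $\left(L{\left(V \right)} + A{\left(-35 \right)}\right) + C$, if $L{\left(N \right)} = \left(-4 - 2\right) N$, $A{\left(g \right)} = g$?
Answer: $986$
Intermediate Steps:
$C = 1285$ ($C = 4 - -1281 = 4 + 1281 = 1285$)
$L{\left(N \right)} = - 6 N$
$\left(L{\left(V \right)} + A{\left(-35 \right)}\right) + C = \left(\left(-6\right) 44 - 35\right) + 1285 = \left(-264 - 35\right) + 1285 = -299 + 1285 = 986$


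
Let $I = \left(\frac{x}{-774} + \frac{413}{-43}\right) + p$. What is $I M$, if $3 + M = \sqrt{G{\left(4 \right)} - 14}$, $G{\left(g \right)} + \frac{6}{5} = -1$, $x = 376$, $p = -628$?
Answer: $\frac{246941}{129} - \frac{246941 i \sqrt{5}}{215} \approx 1914.3 - 2568.3 i$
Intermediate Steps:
$G{\left(g \right)} = - \frac{11}{5}$ ($G{\left(g \right)} = - \frac{6}{5} - 1 = - \frac{11}{5}$)
$M = -3 + \frac{9 i \sqrt{5}}{5}$ ($M = -3 + \sqrt{- \frac{11}{5} - 14} = -3 + \sqrt{- \frac{81}{5}} = -3 + \frac{9 i \sqrt{5}}{5} \approx -3.0 + 4.0249 i$)
$I = - \frac{246941}{387}$ ($I = \left(\frac{376}{-774} + \frac{413}{-43}\right) - 628 = \left(376 \left(- \frac{1}{774}\right) + 413 \left(- \frac{1}{43}\right)\right) - 628 = \left(- \frac{188}{387} - \frac{413}{43}\right) - 628 = - \frac{3905}{387} - 628 = - \frac{246941}{387} \approx -638.09$)
$I M = - \frac{246941 \left(-3 + \frac{9 i \sqrt{5}}{5}\right)}{387} = \frac{246941}{129} - \frac{246941 i \sqrt{5}}{215}$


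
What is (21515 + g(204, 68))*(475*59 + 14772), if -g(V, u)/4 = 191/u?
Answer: 15645042508/17 ≈ 9.2030e+8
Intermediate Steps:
g(V, u) = -764/u
(21515 + g(204, 68))*(475*59 + 14772) = (21515 - 764/68)*(475*59 + 14772) = (21515 - 764*1/68)*(28025 + 14772) = (21515 - 191/17)*42797 = (365564/17)*42797 = 15645042508/17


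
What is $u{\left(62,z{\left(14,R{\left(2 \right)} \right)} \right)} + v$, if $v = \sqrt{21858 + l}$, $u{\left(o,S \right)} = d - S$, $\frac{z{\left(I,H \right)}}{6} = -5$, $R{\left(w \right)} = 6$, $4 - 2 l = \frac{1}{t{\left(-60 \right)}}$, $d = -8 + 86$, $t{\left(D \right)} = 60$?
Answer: $108 + \frac{\sqrt{78695970}}{60} \approx 255.85$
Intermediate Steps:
$d = 78$
$l = \frac{239}{120}$ ($l = 2 - \frac{1}{2 \cdot 60} = 2 - \frac{1}{120} = \frac{239}{120} \approx 1.9917$)
$z{\left(I,H \right)} = -30$ ($z{\left(I,H \right)} = 6 \left(-5\right) = -30$)
$u{\left(o,S \right)} = 78 - S$
$v = \frac{\sqrt{78695970}}{60}$ ($v = \sqrt{21858 + \frac{239}{120}} = \sqrt{\frac{2623199}{120}} = \frac{\sqrt{78695970}}{60} \approx 147.85$)
$u{\left(62,z{\left(14,R{\left(2 \right)} \right)} \right)} + v = \left(78 - -30\right) + \frac{\sqrt{78695970}}{60} = \left(78 + 30\right) + \frac{\sqrt{78695970}}{60} = 108 + \frac{\sqrt{78695970}}{60}$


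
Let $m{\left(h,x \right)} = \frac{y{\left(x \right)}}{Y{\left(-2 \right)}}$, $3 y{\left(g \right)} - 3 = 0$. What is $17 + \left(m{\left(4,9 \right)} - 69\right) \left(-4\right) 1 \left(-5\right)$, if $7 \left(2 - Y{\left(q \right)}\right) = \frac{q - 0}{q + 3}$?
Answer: $- \frac{5417}{4} \approx -1354.3$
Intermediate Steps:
$y{\left(g \right)} = 1$ ($y{\left(g \right)} = 1 + \frac{1}{3} \cdot 0 = 1 + 0 = 1$)
$Y{\left(q \right)} = 2 - \frac{q}{7 \left(3 + q\right)}$ ($Y{\left(q \right)} = 2 - \frac{\left(q - 0\right) \frac{1}{q + 3}}{7} = 2 - \frac{\left(q + 0\right) \frac{1}{3 + q}}{7} = 2 - \frac{q \frac{1}{3 + q}}{7} = 2 - \frac{q}{7 \left(3 + q\right)}$)
$m{\left(h,x \right)} = \frac{7}{16}$ ($m{\left(h,x \right)} = 1 \frac{1}{\frac{1}{7} \frac{1}{3 - 2} \left(42 + 13 \left(-2\right)\right)} = 1 \frac{1}{\frac{1}{7} \cdot 1^{-1} \left(42 - 26\right)} = 1 \frac{1}{\frac{1}{7} \cdot 1 \cdot 16} = 1 \frac{1}{\frac{16}{7}} = 1 \cdot \frac{7}{16} = \frac{7}{16}$)
$17 + \left(m{\left(4,9 \right)} - 69\right) \left(-4\right) 1 \left(-5\right) = 17 + \left(\frac{7}{16} - 69\right) \left(-4\right) 1 \left(-5\right) = 17 - \frac{1097 \left(\left(-4\right) \left(-5\right)\right)}{16} = 17 - \frac{5485}{4} = - \frac{5417}{4}$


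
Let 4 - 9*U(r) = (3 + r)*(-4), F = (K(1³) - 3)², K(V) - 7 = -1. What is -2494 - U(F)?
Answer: -22498/9 ≈ -2499.8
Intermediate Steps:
K(V) = 6 (K(V) = 7 - 1 = 6)
F = 9 (F = (6 - 3)² = 3² = 9)
U(r) = 16/9 + 4*r/9 (U(r) = 4/9 - (3 + r)*(-4)/9 = 4/9 - (-12 - 4*r)/9 = 4/9 + (4/3 + 4*r/9) = 16/9 + 4*r/9)
-2494 - U(F) = -2494 - (16/9 + (4/9)*9) = -2494 - (16/9 + 4) = -2494 - 1*52/9 = -2494 - 52/9 = -22498/9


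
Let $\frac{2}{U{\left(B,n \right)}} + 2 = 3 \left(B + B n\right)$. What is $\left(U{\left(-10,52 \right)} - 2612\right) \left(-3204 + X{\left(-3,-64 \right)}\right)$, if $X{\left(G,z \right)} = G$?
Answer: $\frac{6667843671}{796} \approx 8.3767 \cdot 10^{6}$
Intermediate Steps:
$U{\left(B,n \right)} = \frac{2}{-2 + 3 B + 3 B n}$ ($U{\left(B,n \right)} = \frac{2}{-2 + 3 \left(B + B n\right)} = \frac{2}{-2 + \left(3 B + 3 B n\right)} = \frac{2}{-2 + 3 B + 3 B n}$)
$\left(U{\left(-10,52 \right)} - 2612\right) \left(-3204 + X{\left(-3,-64 \right)}\right) = \left(\frac{2}{-2 + 3 \left(-10\right) + 3 \left(-10\right) 52} - 2612\right) \left(-3204 - 3\right) = \left(\frac{2}{-2 - 30 - 1560} - 2612\right) \left(-3207\right) = \left(\frac{2}{-1592} - 2612\right) \left(-3207\right) = \left(2 \left(- \frac{1}{1592}\right) - 2612\right) \left(-3207\right) = \left(- \frac{1}{796} - 2612\right) \left(-3207\right) = \left(- \frac{2079153}{796}\right) \left(-3207\right) = \frac{6667843671}{796}$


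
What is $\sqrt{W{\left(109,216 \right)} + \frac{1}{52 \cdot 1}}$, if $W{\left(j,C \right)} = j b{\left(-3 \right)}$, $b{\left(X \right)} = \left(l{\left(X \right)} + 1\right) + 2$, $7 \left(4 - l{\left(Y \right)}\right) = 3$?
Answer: $\frac{\sqrt{23726885}}{182} \approx 26.764$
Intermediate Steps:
$l{\left(Y \right)} = \frac{25}{7}$ ($l{\left(Y \right)} = 4 - \frac{3}{7} = \frac{25}{7}$)
$b{\left(X \right)} = \frac{46}{7}$ ($b{\left(X \right)} = \left(\frac{25}{7} + 1\right) + 2 = \frac{32}{7} + 2 = \frac{46}{7}$)
$W{\left(j,C \right)} = \frac{46 j}{7}$ ($W{\left(j,C \right)} = j \frac{46}{7} = \frac{46 j}{7}$)
$\sqrt{W{\left(109,216 \right)} + \frac{1}{52 \cdot 1}} = \sqrt{\frac{46}{7} \cdot 109 + \frac{1}{52 \cdot 1}} = \sqrt{\frac{5014}{7} + \frac{1}{52}} = \sqrt{\frac{260735}{364}} = \frac{\sqrt{23726885}}{182}$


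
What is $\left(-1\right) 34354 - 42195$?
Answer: $-76549$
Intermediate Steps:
$\left(-1\right) 34354 - 42195 = -34354 - 42195 = -76549$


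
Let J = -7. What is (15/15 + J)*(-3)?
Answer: 18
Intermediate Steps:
(15/15 + J)*(-3) = (15/15 - 7)*(-3) = (15*(1/15) - 7)*(-3) = (1 - 7)*(-3) = -6*(-3) = 18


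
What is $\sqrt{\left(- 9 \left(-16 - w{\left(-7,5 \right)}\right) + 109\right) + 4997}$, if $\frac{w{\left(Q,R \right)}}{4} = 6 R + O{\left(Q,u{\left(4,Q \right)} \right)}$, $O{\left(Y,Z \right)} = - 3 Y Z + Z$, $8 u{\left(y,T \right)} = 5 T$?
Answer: $\sqrt{2865} \approx 53.526$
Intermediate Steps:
$u{\left(y,T \right)} = \frac{5 T}{8}$
$O{\left(Y,Z \right)} = Z - 3 Y Z$ ($O{\left(Y,Z \right)} = - 3 Y Z + Z = Z - 3 Y Z$)
$w{\left(Q,R \right)} = 24 R + \frac{5 Q \left(1 - 3 Q\right)}{2}$ ($w{\left(Q,R \right)} = 4 \left(6 R + \frac{5 Q}{8} \left(1 - 3 Q\right)\right) = 4 \left(6 R + \frac{5 Q \left(1 - 3 Q\right)}{8}\right) = 24 R + \frac{5 Q \left(1 - 3 Q\right)}{2}$)
$\sqrt{\left(- 9 \left(-16 - w{\left(-7,5 \right)}\right) + 109\right) + 4997} = \sqrt{\left(- 9 \left(-16 - \left(24 \cdot 5 - - \frac{35 \left(-1 + 3 \left(-7\right)\right)}{2}\right)\right) + 109\right) + 4997} = \sqrt{\left(- 9 \left(-16 - \left(120 - - \frac{35 \left(-1 - 21\right)}{2}\right)\right) + 109\right) + 4997} = \sqrt{\left(- 9 \left(-16 - \left(120 - \left(- \frac{35}{2}\right) \left(-22\right)\right)\right) + 109\right) + 4997} = \sqrt{\left(- 9 \left(-16 - \left(120 - 385\right)\right) + 109\right) + 4997} = \sqrt{\left(- 9 \left(-16 - -265\right) + 109\right) + 4997} = \sqrt{\left(- 9 \left(-16 + 265\right) + 109\right) + 4997} = \sqrt{\left(\left(-9\right) 249 + 109\right) + 4997} = \sqrt{\left(-2241 + 109\right) + 4997} = \sqrt{-2132 + 4997} = \sqrt{2865}$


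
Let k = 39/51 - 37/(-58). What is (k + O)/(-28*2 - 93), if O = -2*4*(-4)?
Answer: -32935/146914 ≈ -0.22418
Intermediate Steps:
O = 32 (O = -8*(-4) = 32)
k = 1383/986 (k = 39*(1/51) - 37*(-1/58) = 13/17 + 37/58 = 1383/986 ≈ 1.4026)
(k + O)/(-28*2 - 93) = (1383/986 + 32)/(-28*2 - 93) = (32935/986)/(-56 - 93) = (32935/986)/(-149) = -1/149*32935/986 = -32935/146914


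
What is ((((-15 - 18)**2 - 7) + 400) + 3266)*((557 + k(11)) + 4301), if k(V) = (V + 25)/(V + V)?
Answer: 253809088/11 ≈ 2.3074e+7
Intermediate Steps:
k(V) = (25 + V)/(2*V) (k(V) = (25 + V)/((2*V)) = (25 + V)*(1/(2*V)) = (25 + V)/(2*V))
((((-15 - 18)**2 - 7) + 400) + 3266)*((557 + k(11)) + 4301) = ((((-15 - 18)**2 - 7) + 400) + 3266)*((557 + (1/2)*(25 + 11)/11) + 4301) = ((((-33)**2 - 7) + 400) + 3266)*((557 + (1/2)*(1/11)*36) + 4301) = (((1089 - 7) + 400) + 3266)*((557 + 18/11) + 4301) = ((1082 + 400) + 3266)*(6145/11 + 4301) = (1482 + 3266)*(53456/11) = 4748*(53456/11) = 253809088/11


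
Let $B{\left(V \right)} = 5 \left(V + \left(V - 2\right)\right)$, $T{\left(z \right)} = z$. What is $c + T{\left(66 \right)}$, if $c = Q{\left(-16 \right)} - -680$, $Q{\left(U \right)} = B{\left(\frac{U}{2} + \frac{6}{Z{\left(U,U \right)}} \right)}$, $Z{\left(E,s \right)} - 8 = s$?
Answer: $\frac{1297}{2} \approx 648.5$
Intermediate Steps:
$Z{\left(E,s \right)} = 8 + s$
$B{\left(V \right)} = -10 + 10 V$ ($B{\left(V \right)} = 5 \left(V + \left(-2 + V\right)\right) = 5 \left(-2 + 2 V\right) = -10 + 10 V$)
$Q{\left(U \right)} = -10 + 5 U + \frac{60}{8 + U}$ ($Q{\left(U \right)} = -10 + 10 \left(\frac{U}{2} + \frac{6}{8 + U}\right) = -10 + \left(5 U + \frac{60}{8 + U}\right) = -10 + 5 U + \frac{60}{8 + U}$)
$c = \frac{1165}{2}$ ($c = \frac{5 \left(-4 + \left(-16\right)^{2} + 6 \left(-16\right)\right)}{8 - 16} - -680 = \frac{5 \left(-4 + 256 - 96\right)}{-8} + 680 = 5 \left(- \frac{1}{8}\right) 156 + 680 = - \frac{195}{2} + 680 = \frac{1165}{2} \approx 582.5$)
$c + T{\left(66 \right)} = \frac{1165}{2} + 66 = \frac{1297}{2}$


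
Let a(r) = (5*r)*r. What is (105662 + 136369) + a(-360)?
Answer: 890031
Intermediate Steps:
a(r) = 5*r**2
(105662 + 136369) + a(-360) = (105662 + 136369) + 5*(-360)**2 = 242031 + 5*129600 = 242031 + 648000 = 890031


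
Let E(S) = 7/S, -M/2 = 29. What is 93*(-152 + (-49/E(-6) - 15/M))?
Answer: -591945/58 ≈ -10206.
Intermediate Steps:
M = -58 (M = -2*29 = -58)
93*(-152 + (-49/E(-6) - 15/M)) = 93*(-152 + (-49/(7/(-6)) - 15/(-58))) = 93*(-152 + (-49/(7*(-1/6)) - 15*(-1/58))) = 93*(-152 + (-49/(-7/6) + 15/58)) = 93*(-152 + (-49*(-6/7) + 15/58)) = 93*(-152 + (42 + 15/58)) = 93*(-152 + 2451/58) = 93*(-6365/58) = -591945/58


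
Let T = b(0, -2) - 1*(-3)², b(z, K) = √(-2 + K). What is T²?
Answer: 77 - 36*I ≈ 77.0 - 36.0*I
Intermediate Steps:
T = -9 + 2*I (T = √(-2 - 2) - 1*(-3)² = √(-4) - 1*9 = 2*I - 9 = -9 + 2*I ≈ -9.0 + 2.0*I)
T² = (-9 + 2*I)²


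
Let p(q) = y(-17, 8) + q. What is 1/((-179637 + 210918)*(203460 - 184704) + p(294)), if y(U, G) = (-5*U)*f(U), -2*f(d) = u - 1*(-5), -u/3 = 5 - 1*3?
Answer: 2/1173413545 ≈ 1.7044e-9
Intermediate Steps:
u = -6 (u = -3*(5 - 1*3) = -3*(5 - 3) = -3*2 = -6)
f(d) = ½ (f(d) = -(-6 - 1*(-5))/2 = -(-6 + 5)/2 = -½*(-1) = ½)
y(U, G) = -5*U/2 (y(U, G) = -5*U*(½) = -5*U/2)
p(q) = 85/2 + q (p(q) = -5/2*(-17) + q = 85/2 + q)
1/((-179637 + 210918)*(203460 - 184704) + p(294)) = 1/((-179637 + 210918)*(203460 - 184704) + (85/2 + 294)) = 1/(31281*18756 + 673/2) = 1/(586706436 + 673/2) = 1/(1173413545/2) = 2/1173413545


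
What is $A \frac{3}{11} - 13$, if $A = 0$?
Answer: $-13$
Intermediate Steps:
$A \frac{3}{11} - 13 = 0 \cdot \frac{3}{11} - 13 = 0 - 13 = -13$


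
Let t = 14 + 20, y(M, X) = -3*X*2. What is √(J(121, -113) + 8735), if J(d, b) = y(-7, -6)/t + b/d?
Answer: 2*√76364646/187 ≈ 93.462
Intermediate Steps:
y(M, X) = -6*X
t = 34
J(d, b) = 18/17 + b/d (J(d, b) = -6*(-6)/34 + b/d = 36*(1/34) + b/d = 18/17 + b/d)
√(J(121, -113) + 8735) = √((18/17 - 113/121) + 8735) = √(257/2057 + 8735) = √(17968152/2057) = 2*√76364646/187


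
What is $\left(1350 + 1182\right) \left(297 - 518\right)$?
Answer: $-559572$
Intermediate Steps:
$\left(1350 + 1182\right) \left(297 - 518\right) = 2532 \left(297 - 518\right) = 2532 \left(-221\right) = -559572$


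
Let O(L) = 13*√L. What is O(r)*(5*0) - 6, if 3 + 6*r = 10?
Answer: -6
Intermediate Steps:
r = 7/6 (r = -½ + (⅙)*10 = -½ + 5/3 = 7/6 ≈ 1.1667)
O(r)*(5*0) - 6 = (13*√(7/6))*(5*0) - 6 = (13*(√42/6))*0 - 6 = (13*√42/6)*0 - 6 = 0 - 6 = -6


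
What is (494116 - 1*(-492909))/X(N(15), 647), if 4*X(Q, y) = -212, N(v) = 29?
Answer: -987025/53 ≈ -18623.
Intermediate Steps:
X(Q, y) = -53 (X(Q, y) = (¼)*(-212) = -53)
(494116 - 1*(-492909))/X(N(15), 647) = (494116 - 1*(-492909))/(-53) = (494116 + 492909)*(-1/53) = 987025*(-1/53) = -987025/53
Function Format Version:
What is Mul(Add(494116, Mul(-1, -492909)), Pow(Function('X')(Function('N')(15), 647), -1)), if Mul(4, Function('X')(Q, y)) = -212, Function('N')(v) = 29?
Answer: Rational(-987025, 53) ≈ -18623.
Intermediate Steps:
Function('X')(Q, y) = -53 (Function('X')(Q, y) = Mul(Rational(1, 4), -212) = -53)
Mul(Add(494116, Mul(-1, -492909)), Pow(Function('X')(Function('N')(15), 647), -1)) = Mul(Add(494116, Mul(-1, -492909)), Pow(-53, -1)) = Mul(Add(494116, 492909), Rational(-1, 53)) = Mul(987025, Rational(-1, 53)) = Rational(-987025, 53)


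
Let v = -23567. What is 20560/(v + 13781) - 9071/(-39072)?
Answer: -119091919/63726432 ≈ -1.8688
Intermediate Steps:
20560/(v + 13781) - 9071/(-39072) = 20560/(-23567 + 13781) - 9071/(-39072) = 20560/(-9786) - 9071*(-1/39072) = 20560*(-1/9786) + 9071/39072 = -10280/4893 + 9071/39072 = -119091919/63726432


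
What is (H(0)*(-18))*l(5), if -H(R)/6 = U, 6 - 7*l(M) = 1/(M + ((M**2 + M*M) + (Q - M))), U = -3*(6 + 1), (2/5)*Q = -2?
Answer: -9684/5 ≈ -1936.8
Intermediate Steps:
Q = -5 (Q = (5/2)*(-2) = -5)
U = -21 (U = -3*7 = -21)
l(M) = 6/7 - 1/(7*(-5 + 2*M**2)) (l(M) = 6/7 - 1/(7*(M + ((M**2 + M*M) + (-5 - M)))) = 6/7 - 1/(7*(M + ((M**2 + M**2) + (-5 - M)))) = 6/7 - 1/(7*(M + (2*M**2 + (-5 - M)))) = 6/7 - 1/(7*(M + (-5 - M + 2*M**2))) = 6/7 - 1/(7*(-5 + 2*M**2)))
H(R) = 126 (H(R) = -6*(-21) = 126)
(H(0)*(-18))*l(5) = (126*(-18))*((-31 + 12*5**2)/(7*(-5 + 2*5**2))) = -324*(-31 + 12*25)/(-5 + 2*25) = -324*(-31 + 300)/(-5 + 50) = -324*269/45 = -2268*269/315 = -9684/5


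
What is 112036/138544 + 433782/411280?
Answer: 3318001859/1780636760 ≈ 1.8634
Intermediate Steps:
112036/138544 + 433782/411280 = 112036*(1/138544) + 433782*(1/411280) = 28009/34636 + 216891/205640 = 3318001859/1780636760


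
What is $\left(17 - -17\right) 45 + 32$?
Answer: $1562$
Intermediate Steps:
$\left(17 - -17\right) 45 + 32 = \left(17 + 17\right) 45 + 32 = 34 \cdot 45 + 32 = 1530 + 32 = 1562$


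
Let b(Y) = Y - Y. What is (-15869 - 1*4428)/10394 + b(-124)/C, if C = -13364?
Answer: -20297/10394 ≈ -1.9528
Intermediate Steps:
b(Y) = 0
(-15869 - 1*4428)/10394 + b(-124)/C = (-15869 - 1*4428)/10394 + 0/(-13364) = (-15869 - 4428)*(1/10394) + 0*(-1/13364) = -20297*1/10394 + 0 = -20297/10394 + 0 = -20297/10394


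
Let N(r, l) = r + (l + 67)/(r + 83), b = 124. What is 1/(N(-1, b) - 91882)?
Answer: -82/7534215 ≈ -1.0884e-5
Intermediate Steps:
N(r, l) = r + (67 + l)/(83 + r)
1/(N(-1, b) - 91882) = 1/((67 + 124 + (-1)² + 83*(-1))/(83 - 1) - 91882) = 1/((67 + 124 + 1 - 83)/82 - 91882) = 1/((1/82)*109 - 91882) = 1/(109/82 - 91882) = 1/(-7534215/82) = -82/7534215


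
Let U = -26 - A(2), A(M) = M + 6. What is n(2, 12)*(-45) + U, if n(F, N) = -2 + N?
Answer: -484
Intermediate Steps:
A(M) = 6 + M
U = -34 (U = -26 - (6 + 2) = -26 - 1*8 = -26 - 8 = -34)
n(2, 12)*(-45) + U = (-2 + 12)*(-45) - 34 = 10*(-45) - 34 = -450 - 34 = -484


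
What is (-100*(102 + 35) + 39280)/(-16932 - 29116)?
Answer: -6395/11512 ≈ -0.55551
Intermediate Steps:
(-100*(102 + 35) + 39280)/(-16932 - 29116) = (-100*137 + 39280)/(-46048) = (-13700 + 39280)*(-1/46048) = 25580*(-1/46048) = -6395/11512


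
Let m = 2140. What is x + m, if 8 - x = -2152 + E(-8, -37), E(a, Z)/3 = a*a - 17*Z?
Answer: 2221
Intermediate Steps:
E(a, Z) = -51*Z + 3*a**2 (E(a, Z) = 3*(a*a - 17*Z) = 3*(a**2 - 17*Z) = -51*Z + 3*a**2)
x = 81 (x = 8 - (-2152 + (-51*(-37) + 3*(-8)**2)) = 8 - (-2152 + (1887 + 3*64)) = 8 - (-2152 + (1887 + 192)) = 8 - (-2152 + 2079) = 8 - 1*(-73) = 8 + 73 = 81)
x + m = 81 + 2140 = 2221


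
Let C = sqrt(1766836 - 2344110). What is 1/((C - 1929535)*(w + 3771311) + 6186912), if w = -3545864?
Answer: -48333521137/21025166649588571914995 - 75149*I*sqrt(577274)/63075499948765715744985 ≈ -2.2988e-12 - 9.0522e-16*I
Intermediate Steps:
C = I*sqrt(577274) (C = sqrt(-577274) = I*sqrt(577274) ≈ 759.79*I)
1/((C - 1929535)*(w + 3771311) + 6186912) = 1/((I*sqrt(577274) - 1929535)*(-3545864 + 3771311) + 6186912) = 1/((-1929535 + I*sqrt(577274))*225447 + 6186912) = 1/((-435007877145 + 225447*I*sqrt(577274)) + 6186912) = 1/(-435001690233 + 225447*I*sqrt(577274))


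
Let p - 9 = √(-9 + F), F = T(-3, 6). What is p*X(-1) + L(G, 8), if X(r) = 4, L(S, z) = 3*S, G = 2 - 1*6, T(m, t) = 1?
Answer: 24 + 8*I*√2 ≈ 24.0 + 11.314*I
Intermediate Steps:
G = -4 (G = 2 - 6 = -4)
F = 1
p = 9 + 2*I*√2 (p = 9 + √(-9 + 1) = 9 + √(-8) = 9 + 2*I*√2 ≈ 9.0 + 2.8284*I)
p*X(-1) + L(G, 8) = (9 + 2*I*√2)*4 + 3*(-4) = (36 + 8*I*√2) - 12 = 24 + 8*I*√2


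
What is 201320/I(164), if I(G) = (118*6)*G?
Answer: 25165/14514 ≈ 1.7338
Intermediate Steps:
I(G) = 708*G
201320/I(164) = 201320/((708*164)) = 201320/116112 = 201320*(1/116112) = 25165/14514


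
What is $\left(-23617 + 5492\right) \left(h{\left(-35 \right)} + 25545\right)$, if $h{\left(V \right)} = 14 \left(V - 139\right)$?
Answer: $-418850625$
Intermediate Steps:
$h{\left(V \right)} = -1946 + 14 V$ ($h{\left(V \right)} = 14 \left(-139 + V\right) = -1946 + 14 V$)
$\left(-23617 + 5492\right) \left(h{\left(-35 \right)} + 25545\right) = \left(-23617 + 5492\right) \left(\left(-1946 + 14 \left(-35\right)\right) + 25545\right) = - 18125 \left(\left(-1946 - 490\right) + 25545\right) = - 18125 \left(-2436 + 25545\right) = \left(-18125\right) 23109 = -418850625$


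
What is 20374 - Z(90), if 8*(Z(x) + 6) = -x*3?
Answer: 81655/4 ≈ 20414.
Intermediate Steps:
Z(x) = -6 - 3*x/8 (Z(x) = -6 + (-x*3)/8 = -6 + (-3*x)/8 = -6 - 3*x/8)
20374 - Z(90) = 20374 - (-6 - 3/8*90) = 20374 - (-6 - 135/4) = 20374 - 1*(-159/4) = 20374 + 159/4 = 81655/4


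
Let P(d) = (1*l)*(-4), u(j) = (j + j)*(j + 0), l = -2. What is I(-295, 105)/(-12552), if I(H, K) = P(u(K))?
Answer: -1/1569 ≈ -0.00063735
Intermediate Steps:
u(j) = 2*j**2 (u(j) = (2*j)*j = 2*j**2)
P(d) = 8 (P(d) = (1*(-2))*(-4) = -2*(-4) = 8)
I(H, K) = 8
I(-295, 105)/(-12552) = 8/(-12552) = 8*(-1/12552) = -1/1569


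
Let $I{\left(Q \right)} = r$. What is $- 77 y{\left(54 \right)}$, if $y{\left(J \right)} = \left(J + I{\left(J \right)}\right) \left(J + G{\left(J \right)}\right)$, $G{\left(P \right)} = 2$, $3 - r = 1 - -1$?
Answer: $-237160$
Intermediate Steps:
$r = 1$ ($r = 3 - \left(1 - -1\right) = 3 - \left(1 + 1\right) = 3 - 2 = 1$)
$I{\left(Q \right)} = 1$
$y{\left(J \right)} = \left(1 + J\right) \left(2 + J\right)$ ($y{\left(J \right)} = \left(J + 1\right) \left(J + 2\right) = \left(1 + J\right) \left(2 + J\right)$)
$- 77 y{\left(54 \right)} = - 77 \left(2 + 54^{2} + 3 \cdot 54\right) = - 77 \left(2 + 2916 + 162\right) = \left(-77\right) 3080 = -237160$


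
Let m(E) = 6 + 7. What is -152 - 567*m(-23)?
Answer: -7523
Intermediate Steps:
m(E) = 13
-152 - 567*m(-23) = -152 - 567*13 = -152 - 7371 = -7523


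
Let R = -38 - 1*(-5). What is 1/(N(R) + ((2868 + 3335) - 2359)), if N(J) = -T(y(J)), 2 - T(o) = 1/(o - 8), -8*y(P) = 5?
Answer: 69/265090 ≈ 0.00026029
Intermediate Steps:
R = -33 (R = -38 + 5 = -33)
y(P) = -5/8 (y(P) = -1/8*5 = -5/8)
T(o) = 2 - 1/(-8 + o) (T(o) = 2 - 1/(o - 8) = 2 - 1/(-8 + o))
N(J) = -146/69 (N(J) = -(-17 + 2*(-5/8))/(-8 - 5/8) = -(-17 - 5/4)/(-69/8) = -(-8)*(-73)/(69*4) = -1*146/69 = -146/69)
1/(N(R) + ((2868 + 3335) - 2359)) = 1/(-146/69 + ((2868 + 3335) - 2359)) = 1/(-146/69 + (6203 - 2359)) = 1/(-146/69 + 3844) = 1/(265090/69) = 69/265090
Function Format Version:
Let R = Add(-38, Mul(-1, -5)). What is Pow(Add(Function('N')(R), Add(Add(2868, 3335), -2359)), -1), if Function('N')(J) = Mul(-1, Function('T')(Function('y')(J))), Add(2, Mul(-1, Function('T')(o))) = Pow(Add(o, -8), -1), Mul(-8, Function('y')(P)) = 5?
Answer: Rational(69, 265090) ≈ 0.00026029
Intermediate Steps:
R = -33 (R = Add(-38, 5) = -33)
Function('y')(P) = Rational(-5, 8) (Function('y')(P) = Mul(Rational(-1, 8), 5) = Rational(-5, 8))
Function('T')(o) = Add(2, Mul(-1, Pow(Add(-8, o), -1))) (Function('T')(o) = Add(2, Mul(-1, Pow(Add(o, -8), -1))) = Add(2, Mul(-1, Pow(Add(-8, o), -1))))
Function('N')(J) = Rational(-146, 69) (Function('N')(J) = Mul(-1, Mul(Pow(Add(-8, Rational(-5, 8)), -1), Add(-17, Mul(2, Rational(-5, 8))))) = Mul(-1, Mul(Pow(Rational(-69, 8), -1), Add(-17, Rational(-5, 4)))) = Mul(-1, Mul(Rational(-8, 69), Rational(-73, 4))) = Mul(-1, Rational(146, 69)) = Rational(-146, 69))
Pow(Add(Function('N')(R), Add(Add(2868, 3335), -2359)), -1) = Pow(Add(Rational(-146, 69), Add(Add(2868, 3335), -2359)), -1) = Pow(Add(Rational(-146, 69), Add(6203, -2359)), -1) = Pow(Add(Rational(-146, 69), 3844), -1) = Pow(Rational(265090, 69), -1) = Rational(69, 265090)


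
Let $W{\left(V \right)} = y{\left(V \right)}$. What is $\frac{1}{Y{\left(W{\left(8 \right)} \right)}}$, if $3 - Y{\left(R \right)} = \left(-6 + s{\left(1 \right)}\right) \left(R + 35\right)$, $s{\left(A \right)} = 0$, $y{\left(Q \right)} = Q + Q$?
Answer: $\frac{1}{309} \approx 0.0032362$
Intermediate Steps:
$y{\left(Q \right)} = 2 Q$
$W{\left(V \right)} = 2 V$
$Y{\left(R \right)} = 213 + 6 R$ ($Y{\left(R \right)} = 3 - \left(-6 + 0\right) \left(R + 35\right) = 3 - - 6 \left(35 + R\right) = 3 - \left(-210 - 6 R\right) = 3 + \left(210 + 6 R\right) = 213 + 6 R$)
$\frac{1}{Y{\left(W{\left(8 \right)} \right)}} = \frac{1}{213 + 6 \cdot 2 \cdot 8} = \frac{1}{213 + 6 \cdot 16} = \frac{1}{213 + 96} = \frac{1}{309}$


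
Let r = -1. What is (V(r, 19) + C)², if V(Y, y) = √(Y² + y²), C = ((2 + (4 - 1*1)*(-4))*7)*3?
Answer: (210 - √362)² ≈ 36471.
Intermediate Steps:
C = -210 (C = ((2 + (4 - 1)*(-4))*7)*3 = ((2 + 3*(-4))*7)*3 = ((2 - 12)*7)*3 = -10*7*3 = -70*3 = -210)
(V(r, 19) + C)² = (√((-1)² + 19²) - 210)² = (√(1 + 361) - 210)² = (√362 - 210)² = (-210 + √362)²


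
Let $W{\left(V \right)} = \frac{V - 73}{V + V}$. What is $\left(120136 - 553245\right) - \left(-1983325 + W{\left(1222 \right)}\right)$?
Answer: $\frac{3788726755}{2444} \approx 1.5502 \cdot 10^{6}$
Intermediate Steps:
$W{\left(V \right)} = \frac{-73 + V}{2 V}$
$\left(120136 - 553245\right) - \left(-1983325 + W{\left(1222 \right)}\right) = \left(120136 - 553245\right) + \left(1983325 - \frac{-73 + 1222}{2 \cdot 1222}\right) = -433109 + \left(1983325 - \frac{1}{2} \cdot \frac{1}{1222} \cdot 1149\right) = -433109 + \left(1983325 - \frac{1149}{2444}\right) = -433109 + \frac{4847245151}{2444} = \frac{3788726755}{2444}$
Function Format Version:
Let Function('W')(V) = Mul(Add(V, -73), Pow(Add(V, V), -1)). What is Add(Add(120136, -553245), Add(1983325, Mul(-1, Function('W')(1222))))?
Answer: Rational(3788726755, 2444) ≈ 1.5502e+6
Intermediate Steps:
Function('W')(V) = Mul(Rational(1, 2), Pow(V, -1), Add(-73, V)) (Function('W')(V) = Mul(Add(-73, V), Pow(Mul(2, V), -1)) = Mul(Add(-73, V), Mul(Rational(1, 2), Pow(V, -1))) = Mul(Rational(1, 2), Pow(V, -1), Add(-73, V)))
Add(Add(120136, -553245), Add(1983325, Mul(-1, Function('W')(1222)))) = Add(Add(120136, -553245), Add(1983325, Mul(-1, Mul(Rational(1, 2), Pow(1222, -1), Add(-73, 1222))))) = Add(-433109, Add(1983325, Mul(-1, Mul(Rational(1, 2), Rational(1, 1222), 1149)))) = Add(-433109, Add(1983325, Mul(-1, Rational(1149, 2444)))) = Add(-433109, Add(1983325, Rational(-1149, 2444))) = Add(-433109, Rational(4847245151, 2444)) = Rational(3788726755, 2444)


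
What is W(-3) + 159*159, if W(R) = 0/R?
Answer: 25281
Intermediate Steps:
W(R) = 0
W(-3) + 159*159 = 0 + 159*159 = 0 + 25281 = 25281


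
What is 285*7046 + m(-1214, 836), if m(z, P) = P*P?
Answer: 2707006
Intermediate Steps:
m(z, P) = P**2
285*7046 + m(-1214, 836) = 285*7046 + 836**2 = 2008110 + 698896 = 2707006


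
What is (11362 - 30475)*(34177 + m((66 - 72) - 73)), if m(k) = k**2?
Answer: -772509234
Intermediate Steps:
(11362 - 30475)*(34177 + m((66 - 72) - 73)) = (11362 - 30475)*(34177 + ((66 - 72) - 73)**2) = -19113*(34177 + (-6 - 73)**2) = -19113*(34177 + (-79)**2) = -19113*(34177 + 6241) = -19113*40418 = -772509234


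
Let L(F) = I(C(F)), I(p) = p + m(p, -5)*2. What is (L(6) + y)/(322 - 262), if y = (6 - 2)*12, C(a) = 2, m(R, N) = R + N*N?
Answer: 26/15 ≈ 1.7333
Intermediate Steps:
m(R, N) = R + N²
I(p) = 50 + 3*p (I(p) = p + (p + (-5)²)*2 = p + (p + 25)*2 = p + (25 + p)*2 = p + (50 + 2*p) = 50 + 3*p)
L(F) = 56 (L(F) = 50 + 3*2 = 50 + 6 = 56)
y = 48 (y = 4*12 = 48)
(L(6) + y)/(322 - 262) = (56 + 48)/(322 - 262) = 104/60 = 104*(1/60) = 26/15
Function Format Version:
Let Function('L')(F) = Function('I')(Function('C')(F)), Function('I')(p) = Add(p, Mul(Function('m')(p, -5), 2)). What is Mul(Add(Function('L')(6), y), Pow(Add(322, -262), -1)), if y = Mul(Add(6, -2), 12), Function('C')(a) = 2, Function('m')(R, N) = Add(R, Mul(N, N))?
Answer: Rational(26, 15) ≈ 1.7333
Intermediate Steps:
Function('m')(R, N) = Add(R, Pow(N, 2))
Function('I')(p) = Add(50, Mul(3, p)) (Function('I')(p) = Add(p, Mul(Add(p, Pow(-5, 2)), 2)) = Add(p, Mul(Add(p, 25), 2)) = Add(p, Mul(Add(25, p), 2)) = Add(p, Add(50, Mul(2, p))) = Add(50, Mul(3, p)))
Function('L')(F) = 56 (Function('L')(F) = Add(50, Mul(3, 2)) = Add(50, 6) = 56)
y = 48 (y = Mul(4, 12) = 48)
Mul(Add(Function('L')(6), y), Pow(Add(322, -262), -1)) = Mul(Add(56, 48), Pow(Add(322, -262), -1)) = Mul(104, Pow(60, -1)) = Mul(104, Rational(1, 60)) = Rational(26, 15)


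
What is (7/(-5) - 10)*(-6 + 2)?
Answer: 228/5 ≈ 45.600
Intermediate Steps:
(7/(-5) - 10)*(-6 + 2) = (7*(-⅕) - 10)*(-4) = (-7/5 - 10)*(-4) = -57/5*(-4) = 228/5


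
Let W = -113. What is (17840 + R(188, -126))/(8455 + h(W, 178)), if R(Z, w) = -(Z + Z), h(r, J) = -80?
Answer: 17464/8375 ≈ 2.0853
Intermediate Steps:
R(Z, w) = -2*Z
(17840 + R(188, -126))/(8455 + h(W, 178)) = (17840 - 2*188)/(8455 - 80) = (17840 - 376)/8375 = 17464*(1/8375) = 17464/8375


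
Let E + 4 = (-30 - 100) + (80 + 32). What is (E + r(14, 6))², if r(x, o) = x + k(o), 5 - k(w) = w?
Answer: 81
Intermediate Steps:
k(w) = 5 - w
r(x, o) = 5 + x - o (r(x, o) = x + (5 - o) = 5 + x - o)
E = -22 (E = -4 + ((-30 - 100) + (80 + 32)) = -4 + (-130 + 112) = -4 - 18 = -22)
(E + r(14, 6))² = (-22 + (5 + 14 - 1*6))² = (-22 + (5 + 14 - 6))² = (-22 + 13)² = (-9)² = 81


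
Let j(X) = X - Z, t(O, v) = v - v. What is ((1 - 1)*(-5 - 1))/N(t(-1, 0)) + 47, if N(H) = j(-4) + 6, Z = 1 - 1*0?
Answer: 47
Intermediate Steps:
Z = 1 (Z = 1 + 0 = 1)
t(O, v) = 0
j(X) = -1 + X (j(X) = X - 1*1 = X - 1 = -1 + X)
N(H) = 1 (N(H) = (-1 - 4) + 6 = -5 + 6 = 1)
((1 - 1)*(-5 - 1))/N(t(-1, 0)) + 47 = ((1 - 1)*(-5 - 1))/1 + 47 = (0*(-6))*1 + 47 = 0*1 + 47 = 0 + 47 = 47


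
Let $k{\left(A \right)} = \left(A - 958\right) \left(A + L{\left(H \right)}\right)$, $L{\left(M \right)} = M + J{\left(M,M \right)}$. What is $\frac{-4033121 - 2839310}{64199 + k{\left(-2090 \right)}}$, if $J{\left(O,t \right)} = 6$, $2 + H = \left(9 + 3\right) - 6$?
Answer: $- \frac{6872431}{6404039} \approx -1.0731$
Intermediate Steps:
$H = 4$ ($H = -2 + \left(\left(9 + 3\right) - 6\right) = -2 + \left(12 - 6\right) = -2 + 6 = 4$)
$L{\left(M \right)} = 6 + M$ ($L{\left(M \right)} = M + 6 = 6 + M$)
$k{\left(A \right)} = \left(-958 + A\right) \left(10 + A\right)$ ($k{\left(A \right)} = \left(A - 958\right) \left(A + \left(6 + 4\right)\right) = \left(-958 + A\right) \left(A + 10\right) = \left(-958 + A\right) \left(10 + A\right)$)
$\frac{-4033121 - 2839310}{64199 + k{\left(-2090 \right)}} = \frac{-4033121 - 2839310}{64199 - \left(-1971740 - 4368100\right)} = - \frac{6872431}{64199 + \left(-9580 + 4368100 + 1981320\right)} = - \frac{6872431}{64199 + 6339840} = - \frac{6872431}{6404039}$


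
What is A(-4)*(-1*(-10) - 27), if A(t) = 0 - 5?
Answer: 85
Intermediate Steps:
A(t) = -5
A(-4)*(-1*(-10) - 27) = -5*(-1*(-10) - 27) = -5*(10 - 27) = -5*(-17) = 85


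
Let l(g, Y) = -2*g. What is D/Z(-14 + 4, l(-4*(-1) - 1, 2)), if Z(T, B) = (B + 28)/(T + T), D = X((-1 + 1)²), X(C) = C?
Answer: 0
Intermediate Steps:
D = 0 (D = (-1 + 1)² = 0² = 0)
Z(T, B) = (28 + B)/(2*T) (Z(T, B) = (28 + B)/((2*T)) = (28 + B)*(1/(2*T)) = (28 + B)/(2*T))
D/Z(-14 + 4, l(-4*(-1) - 1, 2)) = 0/(((28 - 2*(-4*(-1) - 1))/(2*(-14 + 4)))) = 0/(((½)*(28 - 2*(4 - 1))/(-10))) = 0/(((½)*(-⅒)*(28 - 2*3))) = 0/(((½)*(-⅒)*(28 - 6))) = 0/(((½)*(-⅒)*22)) = 0/(-11/10) = 0*(-10/11) = 0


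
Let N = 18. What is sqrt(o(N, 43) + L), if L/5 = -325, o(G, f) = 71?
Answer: I*sqrt(1554) ≈ 39.421*I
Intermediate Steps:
L = -1625 (L = 5*(-325) = -1625)
sqrt(o(N, 43) + L) = sqrt(71 - 1625) = sqrt(-1554) = I*sqrt(1554)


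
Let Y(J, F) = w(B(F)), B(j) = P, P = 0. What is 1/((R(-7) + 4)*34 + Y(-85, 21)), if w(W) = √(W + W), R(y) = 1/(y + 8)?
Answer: 1/170 ≈ 0.0058824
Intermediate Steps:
R(y) = 1/(8 + y)
B(j) = 0
w(W) = √2*√W (w(W) = √(2*W) = √2*√W)
Y(J, F) = 0 (Y(J, F) = √2*√0 = √2*0 = 0)
1/((R(-7) + 4)*34 + Y(-85, 21)) = 1/((1/(8 - 7) + 4)*34 + 0) = 1/((1/1 + 4)*34 + 0) = 1/((1 + 4)*34 + 0) = 1/(5*34 + 0) = 1/(170 + 0) = 1/170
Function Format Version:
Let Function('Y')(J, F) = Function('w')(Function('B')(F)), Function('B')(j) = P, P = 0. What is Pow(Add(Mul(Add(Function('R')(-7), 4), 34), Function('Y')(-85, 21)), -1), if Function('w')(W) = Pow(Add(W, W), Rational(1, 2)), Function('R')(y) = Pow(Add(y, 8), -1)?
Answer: Rational(1, 170) ≈ 0.0058824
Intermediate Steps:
Function('R')(y) = Pow(Add(8, y), -1)
Function('B')(j) = 0
Function('w')(W) = Mul(Pow(2, Rational(1, 2)), Pow(W, Rational(1, 2))) (Function('w')(W) = Pow(Mul(2, W), Rational(1, 2)) = Mul(Pow(2, Rational(1, 2)), Pow(W, Rational(1, 2))))
Function('Y')(J, F) = 0 (Function('Y')(J, F) = Mul(Pow(2, Rational(1, 2)), Pow(0, Rational(1, 2))) = Mul(Pow(2, Rational(1, 2)), 0) = 0)
Pow(Add(Mul(Add(Function('R')(-7), 4), 34), Function('Y')(-85, 21)), -1) = Pow(Add(Mul(Add(Pow(Add(8, -7), -1), 4), 34), 0), -1) = Pow(Add(Mul(Add(Pow(1, -1), 4), 34), 0), -1) = Pow(Add(Mul(Add(1, 4), 34), 0), -1) = Pow(Add(Mul(5, 34), 0), -1) = Pow(Add(170, 0), -1) = Pow(170, -1) = Rational(1, 170)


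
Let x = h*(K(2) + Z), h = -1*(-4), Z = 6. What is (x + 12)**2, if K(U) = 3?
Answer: 2304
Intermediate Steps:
h = 4
x = 36 (x = 4*(3 + 6) = 4*9 = 36)
(x + 12)**2 = (36 + 12)**2 = 48**2 = 2304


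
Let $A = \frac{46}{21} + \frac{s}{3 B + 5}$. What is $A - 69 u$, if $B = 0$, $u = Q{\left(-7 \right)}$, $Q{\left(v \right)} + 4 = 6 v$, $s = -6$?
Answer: $\frac{333374}{105} \approx 3175.0$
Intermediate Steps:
$Q{\left(v \right)} = -4 + 6 v$
$u = -46$ ($u = -4 + 6 \left(-7\right) = -4 - 42 = -46$)
$A = \frac{104}{105}$ ($A = \frac{46}{21} - \frac{6}{3 \cdot 0 + 5} = 46 \cdot \frac{1}{21} - \frac{6}{0 + 5} = \frac{46}{21} - \frac{6}{5} = \frac{104}{105} \approx 0.99048$)
$A - 69 u = \frac{104}{105} - -3174 = \frac{104}{105} + 3174 = \frac{333374}{105}$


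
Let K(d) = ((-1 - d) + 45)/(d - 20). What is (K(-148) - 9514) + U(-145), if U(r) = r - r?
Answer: -66606/7 ≈ -9515.1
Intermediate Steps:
K(d) = (44 - d)/(-20 + d)
U(r) = 0
(K(-148) - 9514) + U(-145) = ((44 - 1*(-148))/(-20 - 148) - 9514) + 0 = ((44 + 148)/(-168) - 9514) + 0 = (-1/168*192 - 9514) + 0 = (-8/7 - 9514) + 0 = -66606/7 + 0 = -66606/7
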